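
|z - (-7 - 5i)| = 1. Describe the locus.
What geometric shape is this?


|z - z0| = r is a circle with center z0 and radius r.
Center = (-7, -5), radius = 1

Circle with center (-7, -5) and radius 1


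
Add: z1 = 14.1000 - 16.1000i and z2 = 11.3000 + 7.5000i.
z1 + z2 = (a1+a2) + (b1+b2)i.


Real: 14.1 + 11.3 = 25.4
Imag: -16.1 + 7.5 = -8.6

25.4000 - 8.6000i


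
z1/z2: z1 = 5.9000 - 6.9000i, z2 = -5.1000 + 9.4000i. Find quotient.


Conjugate of z2 = -5.1000 - 9.4000i
Numerator: (5.9000 - 6.9000i)(-5.1000 - 9.4000i) = -94.9500 - 20.2700i
Denominator: (-5.1)^2 + 9.4^2 = 114.37
Result = (-94.9500 - 20.2700i)/114.37

-0.8302 - 0.1772i


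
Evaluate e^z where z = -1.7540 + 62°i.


e^-1.7540 = 0.1731
cos(62°) = 0.4695
sin(62°) = 0.8829
Real = 0.1731*0.4695 = 0.0813
Imag = 0.1731*0.8829 = 0.1528

0.0813 + 0.1528i


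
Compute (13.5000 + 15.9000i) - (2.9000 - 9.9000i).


Real: 13.5 - 2.9 = 10.6
Imag: 15.9 + 9.9 = 25.8

10.6000 + 25.8000i


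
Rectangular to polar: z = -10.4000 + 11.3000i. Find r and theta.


r = sqrt(108.16+127.69) = sqrt(235.85) = 15.3574
theta = atan2(11.3, -10.4) = 132.6250 degrees

r = 15.3574, theta = 132.6250 degrees


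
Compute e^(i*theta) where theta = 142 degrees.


cos(142°) = -0.7880
sin(142°) = 0.6157

e^(i*142°) = -0.7880 + 0.6157i


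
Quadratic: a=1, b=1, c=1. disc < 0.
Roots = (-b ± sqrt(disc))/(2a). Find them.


disc = 1^2 - 4*1*1 = 1 - 4 = -3
sqrt(|disc|) = sqrt(3) = 1.7321
Real part = -1/(2*1) = -0.5000
Imag part = 1.7321/(2*1) = 0.8660

-0.5000 ± 0.8660i


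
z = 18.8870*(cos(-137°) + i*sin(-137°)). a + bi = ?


a = 18.8870*cos(-137°) = 18.8870*(-0.731354) = -13.8131
b = 18.8870*sin(-137°) = 18.8870*(-0.682) = -12.8809

-13.8131 - 12.8809i


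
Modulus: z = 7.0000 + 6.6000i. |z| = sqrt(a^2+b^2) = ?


|z| = sqrt(7^2 + 6.6^2) = sqrt(49 + 43.56) = sqrt(92.56) = 9.6208

|z| = 9.6208


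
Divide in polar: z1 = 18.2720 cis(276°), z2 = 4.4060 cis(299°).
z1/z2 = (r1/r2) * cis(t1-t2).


r = 18.2720 / 4.4060 = 4.1471
theta = 276° - 299° = -23° = 337° (mod 360)

4.1471 cis(337°)


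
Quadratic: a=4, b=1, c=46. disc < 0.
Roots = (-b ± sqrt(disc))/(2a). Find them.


disc = 1^2 - 4*4*46 = 1 - 736 = -735
sqrt(|disc|) = sqrt(735) = 27.1109
Real part = -1/(2*4) = -0.1250
Imag part = 27.1109/(2*4) = 3.3889

-0.1250 ± 3.3889i


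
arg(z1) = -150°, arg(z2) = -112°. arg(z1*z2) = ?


arg(z1*z2) = -150° - 112° = -262°
Normalized to (-180°, 180°]: 98°

98°


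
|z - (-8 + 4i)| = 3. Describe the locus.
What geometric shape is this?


|z - z0| = r is a circle with center z0 and radius r.
Center = (-8, 4), radius = 3

Circle with center (-8, 4) and radius 3


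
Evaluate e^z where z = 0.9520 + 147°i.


e^0.9520 = 2.5909
cos(147°) = -0.83867
sin(147°) = 0.54464
Real = 2.5909*(-0.83867) = -2.1729
Imag = 2.5909*0.54464 = 1.4111

-2.1729 + 1.4111i


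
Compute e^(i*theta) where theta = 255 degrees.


cos(255°) = -0.2588
sin(255°) = -0.9659

e^(i*255°) = -0.2588 - 0.9659i


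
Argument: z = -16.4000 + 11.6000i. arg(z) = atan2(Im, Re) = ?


Re = -16.4, Im = 11.6
arg = atan2(11.6, -16.4) = 144.7276 degrees

arg(z) = 144.7276 degrees


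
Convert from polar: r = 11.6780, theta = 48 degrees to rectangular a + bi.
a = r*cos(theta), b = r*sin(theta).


a = 11.6780*cos(48°) = 11.6780*0.66913 = 7.8141
b = 11.6780*sin(48°) = 11.6780*0.74314 = 8.6784

7.8141 + 8.6784i


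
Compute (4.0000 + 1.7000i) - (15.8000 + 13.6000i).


Real: 4 - 15.8 = -11.8
Imag: 1.7 - 13.6 = -11.9

-11.8000 - 11.9000i


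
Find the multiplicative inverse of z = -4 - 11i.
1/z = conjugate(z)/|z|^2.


|z|^2 = 16+121 = 137
1/z = (-4 + 11i)/137

1/z = -0.0292 + 0.0803i


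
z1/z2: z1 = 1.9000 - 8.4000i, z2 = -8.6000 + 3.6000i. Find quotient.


Conjugate of z2 = -8.6000 - 3.6000i
Numerator: (1.9000 - 8.4000i)(-8.6000 - 3.6000i) = -46.5800 + 65.4000i
Denominator: (-8.6)^2 + 3.6^2 = 86.92
Result = (-46.5800 + 65.4000i)/86.92

-0.5359 + 0.7524i


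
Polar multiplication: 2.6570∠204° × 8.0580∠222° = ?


r = 2.6570 * 8.0580 = 21.4101
theta = 204° + 222° = 426° = 66° (mod 360)

21.4101 cis(66°)


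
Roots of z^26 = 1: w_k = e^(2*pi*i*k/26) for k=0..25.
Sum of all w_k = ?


The sum of all 26th roots of unity is 0.
Geometric series: (1 - w^26)/(1 - w) = (1-1)/(1-w) = 0 since w^26 = 1, w ≠ 1.
Alternatively: coefficient of z^25 in z^26 - 1 is 0.

0


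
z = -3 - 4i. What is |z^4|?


|z| = sqrt(9+16) = sqrt(25) = 5
|z^4| = |z|^4 = 5^4 = 625

|z^4| = 625


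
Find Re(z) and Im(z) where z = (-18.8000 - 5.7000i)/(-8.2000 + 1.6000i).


Multiply by conjugate: (-18.8000 - 5.7000i)(-8.2000 - 1.6000i) / ((-8.2)^2 + 1.6^2)
Numerator real = -18.8*(-8.2) - (5.7)*1.6 = 145.04
Numerator imag = -5.7*(-8.2) - (-18.8)*1.6 = 76.82
Denominator = 69.8
Re(z) = 145.04/69.8 = 2.0779
Im(z) = 76.82/69.8 = 1.1006

Re(z) = 2.0779, Im(z) = 1.1006


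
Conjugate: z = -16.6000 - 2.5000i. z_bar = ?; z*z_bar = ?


z_bar = -16.6000 + 2.5000i
z*z_bar = (-16.6)^2 + (-2.5)^2 = 275.56 + 6.25 = 281.81

z_bar = -16.6000 + 2.5000i, z*z_bar = 281.81


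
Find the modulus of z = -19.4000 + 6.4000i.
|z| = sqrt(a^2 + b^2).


|z| = sqrt((-19.4)^2 + 6.4^2) = sqrt(376.36 + 40.96) = sqrt(417.32) = 20.4284

|z| = 20.4284


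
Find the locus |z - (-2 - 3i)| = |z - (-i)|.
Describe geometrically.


Equal distances means the locus is the perpendicular bisector of z1 and z2.
Midpoint = ((-2+0)/2, (-3+(-1))/2) = (-1.0000, -2.0000)

Perpendicular bisector through (-1.0000, -2.0000)


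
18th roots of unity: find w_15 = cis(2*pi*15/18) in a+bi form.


Angle = 360*15/18 = 300°
a = cos(300°) = 0.5000
b = sin(300°) = -0.8660

0.5000 - 0.8660i


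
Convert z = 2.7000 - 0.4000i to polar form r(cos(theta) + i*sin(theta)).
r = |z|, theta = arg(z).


r = sqrt(7.29+0.16) = sqrt(7.45) = 2.7295
theta = atan2(-0.4, 2.7) = -8.4270 degrees

r = 2.7295, theta = -8.4270 degrees


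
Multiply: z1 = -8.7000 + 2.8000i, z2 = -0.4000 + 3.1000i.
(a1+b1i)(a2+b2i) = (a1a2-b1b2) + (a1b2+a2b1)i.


Real = -8.7*(-0.4) - 2.8*3.1 = 3.48 - 8.68 = -5.2
Imag = -8.7*3.1 - (0.4)*2.8 = -26.97 - (1.12) = -28.09

-5.2000 - 28.0900i


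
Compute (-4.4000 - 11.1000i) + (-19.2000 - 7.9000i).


Real: -4.4 - 19.2 = -23.6
Imag: -11.1 - 7.9 = -19

-23.6000 - 19.0000i


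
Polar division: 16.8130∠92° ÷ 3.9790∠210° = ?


r = 16.8130 / 3.9790 = 4.2254
theta = 92° - 210° = -118° = 242° (mod 360)

4.2254 cis(242°)


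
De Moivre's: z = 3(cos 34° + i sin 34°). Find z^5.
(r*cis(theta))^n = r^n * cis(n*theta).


r^5 = 3^5 = 243
n*theta = 5*34° = 170° = 170° (mod 360)
a = 243*cos(170°) = -239.3083
b = 243*sin(170°) = 42.1965

243 cis(170°) = -239.3083 + 42.1965i


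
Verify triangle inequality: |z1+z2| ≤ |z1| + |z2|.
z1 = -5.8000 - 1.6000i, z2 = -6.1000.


|z1| = sqrt((-5.8)^2 + (-1.6)^2) = sqrt(36.2) = 6.0166
|z2| = sqrt((-6.1)^2 + 0^2) = sqrt(37.21) = 6.1000
z1+z2 = -11.9000 - 1.6000i
|z1+z2| = sqrt(144.17) = 12.0071
|z1|+|z2| = 6.0166 + 6.1000 = 12.1166

|z1+z2| = 12.0071 ≤ |z1|+|z2| = 12.1166 (verified)


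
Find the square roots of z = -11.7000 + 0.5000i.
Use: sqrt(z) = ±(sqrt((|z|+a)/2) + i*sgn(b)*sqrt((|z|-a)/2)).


|z| = sqrt(136.89+0.25) = 11.7107
sqrt((|z|+a)/2) = sqrt((11.7107+(-11.7))/2) = sqrt(0.0053) = 0.0731
sqrt((|z|-a)/2) = sqrt((11.7107-(-11.7))/2) = sqrt(11.7053) = 3.4213

±(0.0731 + 3.4213i) i.e. 0.0731 + 3.4213i and -0.0731 - 3.4213i


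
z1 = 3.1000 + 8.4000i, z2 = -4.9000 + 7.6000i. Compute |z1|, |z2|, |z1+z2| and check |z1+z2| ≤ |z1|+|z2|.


|z1| = sqrt(3.1^2 + 8.4^2) = sqrt(80.17) = 8.9538
|z2| = sqrt((-4.9)^2 + 7.6^2) = sqrt(81.77) = 9.0427
z1+z2 = -1.8000 + 16.0000i
|z1+z2| = sqrt(259.24) = 16.1009
|z1|+|z2| = 8.9538 + 9.0427 = 17.9965

|z1+z2| = 16.1009 ≤ |z1|+|z2| = 17.9965 (verified)


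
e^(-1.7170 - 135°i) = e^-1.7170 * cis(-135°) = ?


e^-1.7170 = 0.1796
cos(-135°) = -0.7071
sin(-135°) = -0.7071
Real = 0.1796*(-0.7071) = -0.1270
Imag = 0.1796*(-0.7071) = -0.1270

-0.1270 - 0.1270i


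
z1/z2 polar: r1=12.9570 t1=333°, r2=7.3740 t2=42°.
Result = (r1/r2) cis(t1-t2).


r = 12.9570 / 7.3740 = 1.7571
theta = 333° - 42° = 291° = 291° (mod 360)

1.7571 cis(291°)


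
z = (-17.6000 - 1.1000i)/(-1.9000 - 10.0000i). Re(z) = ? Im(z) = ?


Multiply by conjugate: (-17.6000 - 1.1000i)(-1.9000 + 10.0000i) / ((-1.9)^2 + (-10)^2)
Numerator real = -17.6*(-1.9) - (1.1)*(-10) = 44.44
Numerator imag = -1.1*(-1.9) - (-17.6)*(-10) = -173.91
Denominator = 103.61
Re(z) = 44.44/103.61 = 0.4289
Im(z) = -173.91/103.61 = -1.6785

Re(z) = 0.4289, Im(z) = -1.6785


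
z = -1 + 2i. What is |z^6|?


|z| = sqrt(1+4) = sqrt(5) = 2.2361
|z^6| = |z|^6 = (sqrt(5))^6 = 5^3 = 125

|z^6| = 125


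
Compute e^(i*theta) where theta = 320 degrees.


cos(320°) = 0.7660
sin(320°) = -0.6428

e^(i*320°) = 0.7660 - 0.6428i


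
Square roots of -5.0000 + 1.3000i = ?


|z| = sqrt(25+1.69) = 5.1662
sqrt((|z|+a)/2) = sqrt((5.1662+(-5))/2) = sqrt(0.0831) = 0.2883
sqrt((|z|-a)/2) = sqrt((5.1662-(-5))/2) = sqrt(5.0831) = 2.2546

±(0.2883 + 2.2546i) i.e. 0.2883 + 2.2546i and -0.2883 - 2.2546i


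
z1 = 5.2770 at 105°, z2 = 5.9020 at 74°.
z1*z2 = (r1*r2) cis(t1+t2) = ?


r = 5.2770 * 5.9020 = 31.1449
theta = 105° + 74° = 179° = 179° (mod 360)

31.1449 cis(179°)


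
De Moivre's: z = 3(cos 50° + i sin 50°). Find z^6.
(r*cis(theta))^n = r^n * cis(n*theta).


r^6 = 3^6 = 729
n*theta = 6*50° = 300° = 300° (mod 360)
a = 729*cos(300°) = 364.5000
b = 729*sin(300°) = -631.3325

729 cis(300°) = 364.5000 - 631.3325i


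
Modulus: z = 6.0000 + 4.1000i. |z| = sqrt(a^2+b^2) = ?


|z| = sqrt(6^2 + 4.1^2) = sqrt(36 + 16.81) = sqrt(52.81) = 7.2670

|z| = 7.2670


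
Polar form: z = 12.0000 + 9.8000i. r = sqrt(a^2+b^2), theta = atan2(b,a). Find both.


r = sqrt(144+96.04) = sqrt(240.04) = 15.4932
theta = atan2(9.8, 12) = 39.2374 degrees

r = 15.4932, theta = 39.2374 degrees


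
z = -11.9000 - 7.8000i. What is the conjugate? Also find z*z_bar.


z_bar = -11.9000 + 7.8000i
z*z_bar = (-11.9)^2 + (-7.8)^2 = 141.61 + 60.84 = 202.45

z_bar = -11.9000 + 7.8000i, z*z_bar = 202.45


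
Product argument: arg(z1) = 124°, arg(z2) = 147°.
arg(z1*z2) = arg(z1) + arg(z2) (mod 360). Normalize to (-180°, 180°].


arg(z1*z2) = 124° + 147° = 271°
Normalized to (-180°, 180°]: -89°

-89°


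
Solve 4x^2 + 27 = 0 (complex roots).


disc = 0^2 - 4*4*27 = 0 - 432 = -432
sqrt(|disc|) = sqrt(432) = 20.7846
Real part = 0/(2*4) = 0
Imag part = 20.7846/(2*4) = 2.5981

0 ± 2.5981i


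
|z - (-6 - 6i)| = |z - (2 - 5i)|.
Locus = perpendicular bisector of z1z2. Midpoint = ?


Equal distances means the locus is the perpendicular bisector of z1 and z2.
Midpoint = ((-6+2)/2, (-6+(-5))/2) = (-2.0000, -5.5000)

Perpendicular bisector through (-2.0000, -5.5000)


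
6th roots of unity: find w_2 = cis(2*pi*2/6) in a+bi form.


Angle = 360*2/6 = 120°
a = cos(120°) = -0.5000
b = sin(120°) = 0.8660

-0.5000 + 0.8660i


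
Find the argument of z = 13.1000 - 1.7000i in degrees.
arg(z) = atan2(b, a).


Re = 13.1, Im = -1.7
arg = atan2(-1.7, 13.1) = -7.3940 degrees

arg(z) = -7.3940 degrees


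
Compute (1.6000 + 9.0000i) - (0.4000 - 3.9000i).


Real: 1.6 - 0.4 = 1.2
Imag: 9 + 3.9 = 12.9

1.2000 + 12.9000i


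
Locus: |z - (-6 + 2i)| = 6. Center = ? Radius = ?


|z - z0| = r is a circle with center z0 and radius r.
Center = (-6, 2), radius = 6

Circle with center (-6, 2) and radius 6


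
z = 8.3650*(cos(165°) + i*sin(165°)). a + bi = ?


a = 8.3650*cos(165°) = 8.3650*(-0.96593) = -8.0800
b = 8.3650*sin(165°) = 8.3650*0.25882 = 2.1650

-8.0800 + 2.1650i


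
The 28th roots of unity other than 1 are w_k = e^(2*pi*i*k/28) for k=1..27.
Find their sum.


With w = e^(2*pi*i/28), all 28 of the 28th roots of unity w^0 = 1, w, ..., w^(27) sum to 0: 1 + w + ... + w^(27) = (1 - w^28)/(1 - w) = 0 since w^28 = 1, w ≠ 1.
Removing the root 1: w + w^2 + ... + w^(27) = 0 - 1 = -1

Sum = -1


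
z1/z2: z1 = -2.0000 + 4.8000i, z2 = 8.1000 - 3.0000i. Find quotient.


Conjugate of z2 = 8.1000 + 3.0000i
Numerator: (-2.0000 + 4.8000i)(8.1000 + 3.0000i) = -30.6000 + 32.8800i
Denominator: 8.1^2 + (-3)^2 = 74.61
Result = (-30.6000 + 32.8800i)/74.61

-0.4101 + 0.4407i


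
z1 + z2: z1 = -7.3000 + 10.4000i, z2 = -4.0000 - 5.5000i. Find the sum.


Real: -7.3 - 4 = -11.3
Imag: 10.4 - 5.5 = 4.9

-11.3000 + 4.9000i


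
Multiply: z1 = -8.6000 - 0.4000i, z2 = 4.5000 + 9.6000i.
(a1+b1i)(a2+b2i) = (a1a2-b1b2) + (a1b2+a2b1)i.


Real = -8.6*4.5 - (-0.4)*9.6 = -38.7 - (-3.84) = -34.86
Imag = -8.6*9.6 + 4.5*(-0.4) = -82.56 - (1.8) = -84.36

-34.8600 - 84.3600i


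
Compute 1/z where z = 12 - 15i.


|z|^2 = 144+225 = 369
1/z = (12 + 15i)/369

1/z = 0.0325 + 0.0407i


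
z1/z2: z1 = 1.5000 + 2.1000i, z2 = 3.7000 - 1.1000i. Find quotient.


Conjugate of z2 = 3.7000 + 1.1000i
Numerator: (1.5000 + 2.1000i)(3.7000 + 1.1000i) = 3.2400 + 9.4200i
Denominator: 3.7^2 + (-1.1)^2 = 14.9
Result = (3.2400 + 9.4200i)/14.9

0.2174 + 0.6322i


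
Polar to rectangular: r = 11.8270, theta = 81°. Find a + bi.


a = 11.8270*cos(81°) = 11.8270*0.1564345 = 1.8502
b = 11.8270*sin(81°) = 11.8270*0.98769 = 11.6814

1.8502 + 11.6814i


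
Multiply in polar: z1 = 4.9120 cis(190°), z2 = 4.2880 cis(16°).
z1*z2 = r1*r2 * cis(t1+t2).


r = 4.9120 * 4.2880 = 21.0627
theta = 190° + 16° = 206° = 206° (mod 360)

21.0627 cis(206°)


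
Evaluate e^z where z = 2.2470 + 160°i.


e^2.2470 = 9.4593
cos(160°) = -0.93969
sin(160°) = 0.34202
Real = 9.4593*(-0.93969) = -8.8888
Imag = 9.4593*0.34202 = 3.2353

-8.8888 + 3.2353i


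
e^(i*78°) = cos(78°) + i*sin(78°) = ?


cos(78°) = 0.2079
sin(78°) = 0.9781

e^(i*78°) = 0.2079 + 0.9781i


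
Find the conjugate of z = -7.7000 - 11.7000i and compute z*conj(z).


z_bar = -7.7000 + 11.7000i
z*z_bar = (-7.7)^2 + (-11.7)^2 = 59.29 + 136.89 = 196.18

z_bar = -7.7000 + 11.7000i, z*z_bar = 196.18


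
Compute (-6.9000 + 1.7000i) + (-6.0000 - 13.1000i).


Real: -6.9 - 6 = -12.9
Imag: 1.7 - 13.1 = -11.4

-12.9000 - 11.4000i


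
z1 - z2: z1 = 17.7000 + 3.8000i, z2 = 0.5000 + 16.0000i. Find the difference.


Real: 17.7 - 0.5 = 17.2
Imag: 3.8 - 16 = -12.2

17.2000 - 12.2000i


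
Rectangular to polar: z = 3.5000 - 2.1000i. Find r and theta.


r = sqrt(12.25+4.41) = sqrt(16.66) = 4.0817
theta = atan2(-2.1, 3.5) = -30.9638 degrees

r = 4.0817, theta = -30.9638 degrees


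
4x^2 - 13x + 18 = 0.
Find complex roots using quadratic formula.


disc = (-13)^2 - 4*4*18 = 169 - 288 = -119
sqrt(|disc|) = sqrt(119) = 10.9087
Real part = 13/(2*4) = 1.6250
Imag part = 10.9087/(2*4) = 1.3636

1.6250 ± 1.3636i


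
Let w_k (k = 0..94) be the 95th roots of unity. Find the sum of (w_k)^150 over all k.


The roots are w_k = w^k with w = e^(2*pi*i/95), and (w^k)^150 = (w^150)^k.
So S = 1 + u + u^2 + ... + u^(94) with u = w^150.
150 = 1*95 + 55, so 150 is not a multiple of 95: u = (w^95)^1 * w^55 = w^55 ≠ 1 (w is a primitive 95th root), while u^95 = (w^95)^150 = 1.
Geometric series: S = (1 - u^95)/(1 - u) = (1 - 1)/(1 - u) = 0

S = 0


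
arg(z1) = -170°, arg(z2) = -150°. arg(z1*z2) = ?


arg(z1*z2) = -170° - 150° = -320°
Normalized to (-180°, 180°]: 40°

40°


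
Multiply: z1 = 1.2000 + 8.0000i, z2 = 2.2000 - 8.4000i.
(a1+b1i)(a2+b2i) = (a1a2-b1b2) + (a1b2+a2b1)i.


Real = 1.2*2.2 - 8*(-8.4) = 2.64 - (-67.2) = 69.84
Imag = 1.2*(-8.4) + 2.2*8 = -10.08 + 17.6 = 7.52

69.8400 + 7.5200i


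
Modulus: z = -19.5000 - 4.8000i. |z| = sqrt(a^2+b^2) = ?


|z| = sqrt((-19.5)^2 + (-4.8)^2) = sqrt(380.25 + 23.04) = sqrt(403.29) = 20.0821

|z| = 20.0821


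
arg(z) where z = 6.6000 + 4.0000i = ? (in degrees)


Re = 6.6, Im = 4
arg = atan2(4, 6.6) = 31.2184 degrees

arg(z) = 31.2184 degrees


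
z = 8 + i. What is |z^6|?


|z| = sqrt(64+1) = sqrt(65) = 8.0623
|z^6| = |z|^6 = (sqrt(65))^6 = 65^3 = 274625

|z^6| = 274625


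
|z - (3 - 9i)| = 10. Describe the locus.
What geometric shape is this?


|z - z0| = r is a circle with center z0 and radius r.
Center = (3, -9), radius = 10

Circle with center (3, -9) and radius 10


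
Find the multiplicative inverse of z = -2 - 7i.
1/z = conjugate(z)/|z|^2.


|z|^2 = 4+49 = 53
1/z = (-2 + 7i)/53

1/z = -0.0377 + 0.1321i


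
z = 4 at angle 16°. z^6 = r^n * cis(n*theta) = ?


r^6 = 4^6 = 4096
n*theta = 6*16° = 96° = 96° (mod 360)
a = 4096*cos(96°) = -428.1486
b = 4096*sin(96°) = 4073.5617

4096 cis(96°) = -428.1486 + 4073.5617i


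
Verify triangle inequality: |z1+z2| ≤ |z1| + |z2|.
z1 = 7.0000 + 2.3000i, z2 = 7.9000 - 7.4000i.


|z1| = sqrt(7^2 + 2.3^2) = sqrt(54.29) = 7.3682
|z2| = sqrt(7.9^2 + (-7.4)^2) = sqrt(117.17) = 10.8245
z1+z2 = 14.9000 - 5.1000i
|z1+z2| = sqrt(248.02) = 15.7487
|z1|+|z2| = 7.3682 + 10.8245 = 18.1927

|z1+z2| = 15.7487 ≤ |z1|+|z2| = 18.1927 (verified)


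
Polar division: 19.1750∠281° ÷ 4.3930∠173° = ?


r = 19.1750 / 4.3930 = 4.3649
theta = 281° - 173° = 108° = 108° (mod 360)

4.3649 cis(108°)


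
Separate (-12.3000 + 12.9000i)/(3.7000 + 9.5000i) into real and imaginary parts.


Multiply by conjugate: (-12.3000 + 12.9000i)(3.7000 - 9.5000i) / (3.7^2 + 9.5^2)
Numerator real = -12.3*3.7 + 12.9*9.5 = 77.04
Numerator imag = 12.9*3.7 - (-12.3)*9.5 = 164.58
Denominator = 103.94
Re(z) = 77.04/103.94 = 0.7412
Im(z) = 164.58/103.94 = 1.5834

Re(z) = 0.7412, Im(z) = 1.5834


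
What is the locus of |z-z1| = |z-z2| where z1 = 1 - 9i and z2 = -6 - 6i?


Equal distances means the locus is the perpendicular bisector of z1 and z2.
Midpoint = ((1+(-6))/2, (-9+(-6))/2) = (-2.5000, -7.5000)

Perpendicular bisector through (-2.5000, -7.5000)


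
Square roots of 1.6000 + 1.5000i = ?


|z| = sqrt(2.56+2.25) = 2.1932
sqrt((|z|+a)/2) = sqrt((2.1932+1.6)/2) = sqrt(1.8966) = 1.3772
sqrt((|z|-a)/2) = sqrt((2.1932-1.6)/2) = sqrt(0.2966) = 0.5446

±(1.3772 + 0.5446i) i.e. 1.3772 + 0.5446i and -1.3772 - 0.5446i


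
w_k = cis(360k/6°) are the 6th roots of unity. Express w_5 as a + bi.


Angle = 360*5/6 = 300°
a = cos(300°) = 0.5000
b = sin(300°) = -0.8660

0.5000 - 0.8660i


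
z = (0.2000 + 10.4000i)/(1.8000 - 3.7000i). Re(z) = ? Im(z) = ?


Multiply by conjugate: (0.2000 + 10.4000i)(1.8000 + 3.7000i) / (1.8^2 + (-3.7)^2)
Numerator real = 0.2*1.8 + 10.4*(-3.7) = -38.12
Numerator imag = 10.4*1.8 - 0.2*(-3.7) = 19.46
Denominator = 16.93
Re(z) = -38.12/16.93 = -2.2516
Im(z) = 19.46/16.93 = 1.1494

Re(z) = -2.2516, Im(z) = 1.1494


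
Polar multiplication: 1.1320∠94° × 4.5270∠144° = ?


r = 1.1320 * 4.5270 = 5.1246
theta = 94° + 144° = 238° = 238° (mod 360)

5.1246 cis(238°)


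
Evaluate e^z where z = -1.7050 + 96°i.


e^-1.7050 = 0.1818
cos(96°) = -0.1045
sin(96°) = 0.9945
Real = 0.1818*(-0.1045) = -0.0190
Imag = 0.1818*0.9945 = 0.1808

-0.0190 + 0.1808i


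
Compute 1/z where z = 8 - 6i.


|z|^2 = 64+36 = 100
1/z = (8 + 6i)/100

1/z = 0.0800 + 0.0600i


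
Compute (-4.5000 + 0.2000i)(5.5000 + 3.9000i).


Real = -4.5*5.5 - 0.2*3.9 = -24.75 - 0.78 = -25.53
Imag = -4.5*3.9 + 5.5*0.2 = -17.55 + 1.1 = -16.45

-25.5300 - 16.4500i


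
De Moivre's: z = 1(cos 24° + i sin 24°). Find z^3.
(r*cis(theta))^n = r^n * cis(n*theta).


r^3 = 1^3 = 1
n*theta = 3*24° = 72° = 72° (mod 360)
a = 1*cos(72°) = 0.3090
b = 1*sin(72°) = 0.9511

1 cis(72°) = 0.3090 + 0.9511i


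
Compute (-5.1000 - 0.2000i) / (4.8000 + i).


Conjugate of z2 = 4.8000 - i
Numerator: (-5.1000 - 0.2000i)(4.8000 - i) = -24.6800 + 4.1400i
Denominator: 4.8^2 + 1^2 = 24.04
Result = (-24.6800 + 4.1400i)/24.04

-1.0266 + 0.1722i


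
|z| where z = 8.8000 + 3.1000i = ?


|z| = sqrt(8.8^2 + 3.1^2) = sqrt(77.44 + 9.61) = sqrt(87.05) = 9.3301

|z| = 9.3301


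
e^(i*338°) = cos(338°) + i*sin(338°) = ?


cos(338°) = 0.9272
sin(338°) = -0.3746

e^(i*338°) = 0.9272 - 0.3746i


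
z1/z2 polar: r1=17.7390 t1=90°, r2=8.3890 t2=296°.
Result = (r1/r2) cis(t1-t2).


r = 17.7390 / 8.3890 = 2.1146
theta = 90° - 296° = -206° = 154° (mod 360)

2.1146 cis(154°)


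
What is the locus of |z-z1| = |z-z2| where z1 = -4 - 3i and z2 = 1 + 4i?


Equal distances means the locus is the perpendicular bisector of z1 and z2.
Midpoint = ((-4+1)/2, (-3+4)/2) = (-1.5000, 0.5000)

Perpendicular bisector through (-1.5000, 0.5000)


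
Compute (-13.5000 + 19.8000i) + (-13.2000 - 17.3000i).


Real: -13.5 - 13.2 = -26.7
Imag: 19.8 - 17.3 = 2.5

-26.7000 + 2.5000i


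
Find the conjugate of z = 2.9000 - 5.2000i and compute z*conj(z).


z_bar = 2.9000 + 5.2000i
z*z_bar = 2.9^2 + (-5.2)^2 = 8.41 + 27.04 = 35.45

z_bar = 2.9000 + 5.2000i, z*z_bar = 35.45


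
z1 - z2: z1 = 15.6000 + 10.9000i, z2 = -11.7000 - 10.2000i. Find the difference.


Real: 15.6 + 11.7 = 27.3
Imag: 10.9 + 10.2 = 21.1

27.3000 + 21.1000i


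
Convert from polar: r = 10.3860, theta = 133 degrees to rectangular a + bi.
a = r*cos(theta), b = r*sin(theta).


a = 10.3860*cos(133°) = 10.3860*(-0.681998) = -7.0832
b = 10.3860*sin(133°) = 10.3860*0.73135 = 7.5958

-7.0832 + 7.5958i


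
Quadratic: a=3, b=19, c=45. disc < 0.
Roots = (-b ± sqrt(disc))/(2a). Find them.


disc = 19^2 - 4*3*45 = 361 - 540 = -179
sqrt(|disc|) = sqrt(179) = 13.3791
Real part = -19/(2*3) = -3.1667
Imag part = 13.3791/(2*3) = 2.2298

-3.1667 ± 2.2298i


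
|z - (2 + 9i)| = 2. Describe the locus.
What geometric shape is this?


|z - z0| = r is a circle with center z0 and radius r.
Center = (2, 9), radius = 2

Circle with center (2, 9) and radius 2


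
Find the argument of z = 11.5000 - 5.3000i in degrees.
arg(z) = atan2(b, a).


Re = 11.5, Im = -5.3
arg = atan2(-5.3, 11.5) = -24.7435 degrees

arg(z) = -24.7435 degrees


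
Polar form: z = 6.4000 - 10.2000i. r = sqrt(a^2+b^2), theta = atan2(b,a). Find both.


r = sqrt(40.96+104.04) = sqrt(145) = 12.0416
theta = atan2(-10.2, 6.4) = -57.8937 degrees

r = 12.0416, theta = -57.8937 degrees


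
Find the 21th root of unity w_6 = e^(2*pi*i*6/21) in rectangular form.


Angle = 360*6/21 = 102.8571°
a = cos(102.8571°) = -0.2225
b = sin(102.8571°) = 0.9749

-0.2225 + 0.9749i


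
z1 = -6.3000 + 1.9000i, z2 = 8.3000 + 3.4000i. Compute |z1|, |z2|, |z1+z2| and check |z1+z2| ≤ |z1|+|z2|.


|z1| = sqrt((-6.3)^2 + 1.9^2) = sqrt(43.3) = 6.5803
|z2| = sqrt(8.3^2 + 3.4^2) = sqrt(80.45) = 8.9694
z1+z2 = 2.0000 + 5.3000i
|z1+z2| = sqrt(32.09) = 5.6648
|z1|+|z2| = 6.5803 + 8.9694 = 15.5497

|z1+z2| = 5.6648 ≤ |z1|+|z2| = 15.5497 (verified)


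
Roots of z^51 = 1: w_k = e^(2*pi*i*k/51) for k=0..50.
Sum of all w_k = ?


The sum of all 51th roots of unity is 0.
Geometric series: (1 - w^51)/(1 - w) = (1-1)/(1-w) = 0 since w^51 = 1, w ≠ 1.
Alternatively: coefficient of z^50 in z^51 - 1 is 0.

0


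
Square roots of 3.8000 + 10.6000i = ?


|z| = sqrt(14.44+112.36) = 11.2606
sqrt((|z|+a)/2) = sqrt((11.2606+3.8)/2) = sqrt(7.5303) = 2.7441
sqrt((|z|-a)/2) = sqrt((11.2606-3.8)/2) = sqrt(3.7303) = 1.9314

±(2.7441 + 1.9314i) i.e. 2.7441 + 1.9314i and -2.7441 - 1.9314i


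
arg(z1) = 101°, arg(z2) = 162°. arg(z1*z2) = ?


arg(z1*z2) = 101° + 162° = 263°
Normalized to (-180°, 180°]: -97°

-97°


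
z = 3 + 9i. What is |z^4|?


|z| = sqrt(9+81) = sqrt(90) = 9.4868
|z^4| = |z|^4 = (sqrt(90))^4 = 90^2 = 8100

|z^4| = 8100


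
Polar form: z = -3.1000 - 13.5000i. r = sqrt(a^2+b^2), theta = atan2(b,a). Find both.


r = sqrt(9.61+182.25) = sqrt(191.86) = 13.8514
theta = atan2(-13.5, -3.1) = -102.9326 degrees

r = 13.8514, theta = -102.9326 degrees


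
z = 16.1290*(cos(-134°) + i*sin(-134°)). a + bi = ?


a = 16.1290*cos(-134°) = 16.1290*(-0.694658) = -11.2041
b = 16.1290*sin(-134°) = 16.1290*(-0.71934) = -11.6022

-11.2041 - 11.6022i


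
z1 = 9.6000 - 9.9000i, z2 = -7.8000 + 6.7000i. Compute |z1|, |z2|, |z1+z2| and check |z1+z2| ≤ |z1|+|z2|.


|z1| = sqrt(9.6^2 + (-9.9)^2) = sqrt(190.17) = 13.7902
|z2| = sqrt((-7.8)^2 + 6.7^2) = sqrt(105.73) = 10.2825
z1+z2 = 1.8000 - 3.2000i
|z1+z2| = sqrt(13.48) = 3.6715
|z1|+|z2| = 13.7902 + 10.2825 = 24.0727

|z1+z2| = 3.6715 ≤ |z1|+|z2| = 24.0727 (verified)


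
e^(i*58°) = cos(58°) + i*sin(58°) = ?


cos(58°) = 0.5299
sin(58°) = 0.8480

e^(i*58°) = 0.5299 + 0.8480i


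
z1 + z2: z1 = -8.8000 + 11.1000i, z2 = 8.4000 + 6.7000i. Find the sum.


Real: -8.8 + 8.4 = -0.4
Imag: 11.1 + 6.7 = 17.8

-0.4000 + 17.8000i


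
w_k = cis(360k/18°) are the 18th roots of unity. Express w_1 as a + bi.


Angle = 360*1/18 = 20°
a = cos(20°) = 0.9397
b = sin(20°) = 0.3420

0.9397 + 0.3420i


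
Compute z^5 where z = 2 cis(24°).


r^5 = 2^5 = 32
n*theta = 5*24° = 120° = 120° (mod 360)
a = 32*cos(120°) = -16.0000
b = 32*sin(120°) = 27.7128

32 cis(120°) = -16.0000 + 27.7128i


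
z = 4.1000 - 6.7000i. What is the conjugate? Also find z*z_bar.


z_bar = 4.1000 + 6.7000i
z*z_bar = 4.1^2 + (-6.7)^2 = 16.81 + 44.89 = 61.7

z_bar = 4.1000 + 6.7000i, z*z_bar = 61.7


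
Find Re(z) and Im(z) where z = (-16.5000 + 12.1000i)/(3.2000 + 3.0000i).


Multiply by conjugate: (-16.5000 + 12.1000i)(3.2000 - 3.0000i) / (3.2^2 + 3^2)
Numerator real = -16.5*3.2 + 12.1*3 = -16.5
Numerator imag = 12.1*3.2 - (-16.5)*3 = 88.22
Denominator = 19.24
Re(z) = -16.5/19.24 = -0.8576
Im(z) = 88.22/19.24 = 4.5852

Re(z) = -0.8576, Im(z) = 4.5852


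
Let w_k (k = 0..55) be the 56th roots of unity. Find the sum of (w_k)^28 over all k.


The roots are w_k = w^k with w = e^(2*pi*i/56), and (w^k)^28 = (w^28)^k.
So S = 1 + u + u^2 + ... + u^(55) with u = w^28.
28 = 0*56 + 28, so 28 is not a multiple of 56: u = w^28 ≠ 1 (w is a primitive 56th root), while u^56 = (w^56)^28 = 1.
Geometric series: S = (1 - u^56)/(1 - u) = (1 - 1)/(1 - u) = 0

S = 0


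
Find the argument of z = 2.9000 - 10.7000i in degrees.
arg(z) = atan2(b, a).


Re = 2.9, Im = -10.7
arg = atan2(-10.7, 2.9) = -74.8355 degrees

arg(z) = -74.8355 degrees


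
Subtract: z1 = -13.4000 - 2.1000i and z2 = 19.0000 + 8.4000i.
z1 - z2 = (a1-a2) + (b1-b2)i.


Real: -13.4 - 19 = -32.4
Imag: -2.1 - 8.4 = -10.5

-32.4000 - 10.5000i


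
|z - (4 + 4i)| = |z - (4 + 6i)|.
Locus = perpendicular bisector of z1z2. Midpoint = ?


Equal distances means the locus is the perpendicular bisector of z1 and z2.
Midpoint = ((4+4)/2, (4+6)/2) = (4.0000, 5.0000)

Perpendicular bisector through (4.0000, 5.0000)


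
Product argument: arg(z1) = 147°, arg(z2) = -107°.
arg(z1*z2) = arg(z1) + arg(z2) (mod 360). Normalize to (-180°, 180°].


arg(z1*z2) = 147° - 107° = 40°
Normalized to (-180°, 180°]: 40°

40°


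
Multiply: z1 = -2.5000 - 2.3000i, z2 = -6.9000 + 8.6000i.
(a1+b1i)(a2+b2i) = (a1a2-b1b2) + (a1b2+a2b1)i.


Real = -2.5*(-6.9) - (-2.3)*8.6 = 17.25 - (-19.78) = 37.03
Imag = -2.5*8.6 - (6.9)*(-2.3) = -21.5 + 15.87 = -5.63

37.0300 - 5.6300i


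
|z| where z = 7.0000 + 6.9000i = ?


|z| = sqrt(7^2 + 6.9^2) = sqrt(49 + 47.61) = sqrt(96.61) = 9.8290

|z| = 9.8290


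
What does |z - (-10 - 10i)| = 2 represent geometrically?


|z - z0| = r is a circle with center z0 and radius r.
Center = (-10, -10), radius = 2

Circle with center (-10, -10) and radius 2


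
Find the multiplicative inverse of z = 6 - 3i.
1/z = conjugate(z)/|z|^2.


|z|^2 = 36+9 = 45
1/z = (6 + 3i)/45

1/z = 0.1333 + 0.0667i


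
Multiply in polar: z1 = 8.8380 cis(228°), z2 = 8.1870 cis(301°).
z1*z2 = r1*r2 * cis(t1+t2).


r = 8.8380 * 8.1870 = 72.3567
theta = 228° + 301° = 529° = 169° (mod 360)

72.3567 cis(169°)


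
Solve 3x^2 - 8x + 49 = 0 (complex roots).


disc = (-8)^2 - 4*3*49 = 64 - 588 = -524
sqrt(|disc|) = sqrt(524) = 22.8910
Real part = 8/(2*3) = 1.3333
Imag part = 22.8910/(2*3) = 3.8152

1.3333 ± 3.8152i


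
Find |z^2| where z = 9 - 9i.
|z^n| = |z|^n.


|z| = sqrt(81+81) = sqrt(162) = 12.7279
|z^2| = |z|^2 = (sqrt(162))^2 = 162

|z^2| = 162


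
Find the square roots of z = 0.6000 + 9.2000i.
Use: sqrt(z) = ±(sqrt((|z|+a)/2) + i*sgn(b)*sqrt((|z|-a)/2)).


|z| = sqrt(0.36+84.64) = 9.2195
sqrt((|z|+a)/2) = sqrt((9.2195+0.6)/2) = sqrt(4.9098) = 2.2158
sqrt((|z|-a)/2) = sqrt((9.2195-0.6)/2) = sqrt(4.3098) = 2.0760

±(2.2158 + 2.0760i) i.e. 2.2158 + 2.0760i and -2.2158 - 2.0760i


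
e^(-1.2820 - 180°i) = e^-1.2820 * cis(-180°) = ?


e^-1.2820 = 0.2775
cos(-180°) = -1
sin(-180°) = 0
Real = 0.2775*(-1) = -0.2775
Imag = 0.2775*0 = 0

-0.2775 + 0i


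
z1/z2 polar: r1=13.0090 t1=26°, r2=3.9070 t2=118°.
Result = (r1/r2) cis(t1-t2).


r = 13.0090 / 3.9070 = 3.3297
theta = 26° - 118° = -92° = 268° (mod 360)

3.3297 cis(268°)


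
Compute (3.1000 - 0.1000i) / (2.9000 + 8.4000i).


Conjugate of z2 = 2.9000 - 8.4000i
Numerator: (3.1000 - 0.1000i)(2.9000 - 8.4000i) = 8.1500 - 26.3300i
Denominator: 2.9^2 + 8.4^2 = 78.97
Result = (8.1500 - 26.3300i)/78.97

0.1032 - 0.3334i


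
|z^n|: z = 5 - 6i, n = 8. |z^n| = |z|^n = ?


|z| = sqrt(25+36) = sqrt(61) = 7.8102
|z^8| = |z|^8 = (sqrt(61))^8 = 61^4 = 13845841

|z^8| = 13845841


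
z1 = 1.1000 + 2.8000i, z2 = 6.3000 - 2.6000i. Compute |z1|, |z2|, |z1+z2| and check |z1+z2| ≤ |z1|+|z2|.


|z1| = sqrt(1.1^2 + 2.8^2) = sqrt(9.05) = 3.0083
|z2| = sqrt(6.3^2 + (-2.6)^2) = sqrt(46.45) = 6.8154
z1+z2 = 7.4000 + 0.2000i
|z1+z2| = sqrt(54.8) = 7.4027
|z1|+|z2| = 3.0083 + 6.8154 = 9.8237

|z1+z2| = 7.4027 ≤ |z1|+|z2| = 9.8237 (verified)


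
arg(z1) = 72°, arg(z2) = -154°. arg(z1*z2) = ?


arg(z1*z2) = 72° - 154° = -82°
Normalized to (-180°, 180°]: -82°

-82°


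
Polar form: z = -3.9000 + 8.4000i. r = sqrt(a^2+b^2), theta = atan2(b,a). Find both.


r = sqrt(15.21+70.56) = sqrt(85.77) = 9.2612
theta = atan2(8.4, -3.9) = 114.9048 degrees

r = 9.2612, theta = 114.9048 degrees


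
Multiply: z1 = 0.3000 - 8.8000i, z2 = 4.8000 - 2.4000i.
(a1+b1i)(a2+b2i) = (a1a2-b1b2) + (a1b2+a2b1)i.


Real = 0.3*4.8 - (-8.8)*(-2.4) = 1.44 - 21.12 = -19.68
Imag = 0.3*(-2.4) + 4.8*(-8.8) = -0.72 - (42.24) = -42.96

-19.6800 - 42.9600i


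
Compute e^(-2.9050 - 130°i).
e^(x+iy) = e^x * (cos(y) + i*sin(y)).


e^-2.9050 = 0.0547
cos(-130°) = -0.6428
sin(-130°) = -0.766
Real = 0.0547*(-0.6428) = -0.0352
Imag = 0.0547*(-0.766) = -0.0419

-0.0352 - 0.0419i


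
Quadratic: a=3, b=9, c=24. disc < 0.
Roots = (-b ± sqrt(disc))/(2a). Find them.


disc = 9^2 - 4*3*24 = 81 - 288 = -207
sqrt(|disc|) = sqrt(207) = 14.3875
Real part = -9/(2*3) = -1.5000
Imag part = 14.3875/(2*3) = 2.3979

-1.5000 ± 2.3979i


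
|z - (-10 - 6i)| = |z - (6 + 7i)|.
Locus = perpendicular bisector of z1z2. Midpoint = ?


Equal distances means the locus is the perpendicular bisector of z1 and z2.
Midpoint = ((-10+6)/2, (-6+7)/2) = (-2.0000, 0.5000)

Perpendicular bisector through (-2.0000, 0.5000)


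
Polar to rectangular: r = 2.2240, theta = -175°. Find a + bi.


a = 2.2240*cos(-175°) = 2.2240*(-0.9962) = -2.2155
b = 2.2240*sin(-175°) = 2.2240*(-0.08716) = -0.1938

-2.2155 - 0.1938i


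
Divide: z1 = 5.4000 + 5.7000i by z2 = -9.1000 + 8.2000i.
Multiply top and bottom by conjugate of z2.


Conjugate of z2 = -9.1000 - 8.2000i
Numerator: (5.4000 + 5.7000i)(-9.1000 - 8.2000i) = -2.4000 - 96.1500i
Denominator: (-9.1)^2 + 8.2^2 = 150.05
Result = (-2.4000 - 96.1500i)/150.05

-0.0160 - 0.6408i


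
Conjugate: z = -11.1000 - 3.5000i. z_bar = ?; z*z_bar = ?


z_bar = -11.1000 + 3.5000i
z*z_bar = (-11.1)^2 + (-3.5)^2 = 123.21 + 12.25 = 135.46

z_bar = -11.1000 + 3.5000i, z*z_bar = 135.46


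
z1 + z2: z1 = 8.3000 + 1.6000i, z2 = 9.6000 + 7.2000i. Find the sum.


Real: 8.3 + 9.6 = 17.9
Imag: 1.6 + 7.2 = 8.8

17.9000 + 8.8000i


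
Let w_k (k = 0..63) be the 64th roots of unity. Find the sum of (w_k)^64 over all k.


The roots are w_k = w^k with w = e^(2*pi*i/64), and (w^k)^64 = (w^64)^k.
So S = 1 + u + u^2 + ... + u^(63) with u = w^64.
64 = 1*64 + 0, so 64 is a multiple of 64 and u = (w^64)^1 = 1.
Every one of the 64 terms equals 1: S = 64

S = 64


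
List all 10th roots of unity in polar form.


The 10th roots of unity are cis(360k/10°) for k=0..9
Angle step = 360/10 = 36°
Primitive root: cis(36°)
Primitive root = 0.8090 + 0.5878i

10 roots at angles: 0°, 36°, 72°, 108°, 144°, 180°, 216°, 252°, 288°, 324°


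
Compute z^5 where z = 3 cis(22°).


r^5 = 3^5 = 243
n*theta = 5*22° = 110° = 110° (mod 360)
a = 243*cos(110°) = -83.1109
b = 243*sin(110°) = 228.3453

243 cis(110°) = -83.1109 + 228.3453i


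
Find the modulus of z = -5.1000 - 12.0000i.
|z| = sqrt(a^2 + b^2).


|z| = sqrt((-5.1)^2 + (-12)^2) = sqrt(26.01 + 144) = sqrt(170.01) = 13.0388

|z| = 13.0388


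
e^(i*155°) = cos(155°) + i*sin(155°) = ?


cos(155°) = -0.9063
sin(155°) = 0.4226

e^(i*155°) = -0.9063 + 0.4226i


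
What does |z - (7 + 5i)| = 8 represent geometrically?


|z - z0| = r is a circle with center z0 and radius r.
Center = (7, 5), radius = 8

Circle with center (7, 5) and radius 8


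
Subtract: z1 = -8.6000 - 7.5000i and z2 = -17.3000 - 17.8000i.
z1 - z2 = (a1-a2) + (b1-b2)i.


Real: -8.6 + 17.3 = 8.7
Imag: -7.5 + 17.8 = 10.3

8.7000 + 10.3000i


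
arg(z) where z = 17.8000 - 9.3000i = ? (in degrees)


Re = 17.8, Im = -9.3
arg = atan2(-9.3, 17.8) = -27.5858 degrees

arg(z) = -27.5858 degrees


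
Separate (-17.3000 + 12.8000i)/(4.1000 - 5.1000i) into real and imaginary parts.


Multiply by conjugate: (-17.3000 + 12.8000i)(4.1000 + 5.1000i) / (4.1^2 + (-5.1)^2)
Numerator real = -17.3*4.1 + 12.8*(-5.1) = -136.21
Numerator imag = 12.8*4.1 - (-17.3)*(-5.1) = -35.75
Denominator = 42.82
Re(z) = -136.21/42.82 = -3.1810
Im(z) = -35.75/42.82 = -0.8349

Re(z) = -3.1810, Im(z) = -0.8349


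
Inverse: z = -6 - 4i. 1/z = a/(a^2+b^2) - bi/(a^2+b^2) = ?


|z|^2 = 36+16 = 52
1/z = (-6 + 4i)/52

1/z = -0.1154 + 0.0769i


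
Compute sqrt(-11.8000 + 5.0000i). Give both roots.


|z| = sqrt(139.24+25) = 12.8156
sqrt((|z|+a)/2) = sqrt((12.8156+(-11.8))/2) = sqrt(0.5078) = 0.7126
sqrt((|z|-a)/2) = sqrt((12.8156-(-11.8))/2) = sqrt(12.3078) = 3.5082

±(0.7126 + 3.5082i) i.e. 0.7126 + 3.5082i and -0.7126 - 3.5082i


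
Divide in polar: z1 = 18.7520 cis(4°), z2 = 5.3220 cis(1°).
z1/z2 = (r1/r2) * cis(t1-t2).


r = 18.7520 / 5.3220 = 3.5235
theta = 4° - 1° = 3° = 3° (mod 360)

3.5235 cis(3°)


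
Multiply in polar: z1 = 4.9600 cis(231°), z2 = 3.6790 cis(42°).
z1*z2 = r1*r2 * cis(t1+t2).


r = 4.9600 * 3.6790 = 18.2478
theta = 231° + 42° = 273° = 273° (mod 360)

18.2478 cis(273°)


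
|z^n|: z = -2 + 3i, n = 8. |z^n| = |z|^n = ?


|z| = sqrt(4+9) = sqrt(13) = 3.6056
|z^8| = |z|^8 = (sqrt(13))^8 = 13^4 = 28561

|z^8| = 28561


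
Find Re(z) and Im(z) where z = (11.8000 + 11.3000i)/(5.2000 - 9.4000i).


Multiply by conjugate: (11.8000 + 11.3000i)(5.2000 + 9.4000i) / (5.2^2 + (-9.4)^2)
Numerator real = 11.8*5.2 + 11.3*(-9.4) = -44.86
Numerator imag = 11.3*5.2 - 11.8*(-9.4) = 169.68
Denominator = 115.4
Re(z) = -44.86/115.4 = -0.3887
Im(z) = 169.68/115.4 = 1.4704

Re(z) = -0.3887, Im(z) = 1.4704


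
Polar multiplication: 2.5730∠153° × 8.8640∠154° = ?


r = 2.5730 * 8.8640 = 22.8071
theta = 153° + 154° = 307° = 307° (mod 360)

22.8071 cis(307°)


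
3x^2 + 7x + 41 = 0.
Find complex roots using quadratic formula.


disc = 7^2 - 4*3*41 = 49 - 492 = -443
sqrt(|disc|) = sqrt(443) = 21.0476
Real part = -7/(2*3) = -1.1667
Imag part = 21.0476/(2*3) = 3.5079

-1.1667 ± 3.5079i


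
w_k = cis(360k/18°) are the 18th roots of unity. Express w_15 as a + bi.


Angle = 360*15/18 = 300°
a = cos(300°) = 0.5000
b = sin(300°) = -0.8660

0.5000 - 0.8660i


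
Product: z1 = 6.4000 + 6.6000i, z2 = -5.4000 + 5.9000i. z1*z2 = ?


Real = 6.4*(-5.4) - 6.6*5.9 = -34.56 - 38.94 = -73.5
Imag = 6.4*5.9 - (5.4)*6.6 = 37.76 - (35.64) = 2.12

-73.5000 + 2.1200i


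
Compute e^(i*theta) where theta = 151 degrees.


cos(151°) = -0.8746
sin(151°) = 0.4848

e^(i*151°) = -0.8746 + 0.4848i


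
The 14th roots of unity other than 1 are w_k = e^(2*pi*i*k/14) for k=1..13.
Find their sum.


With w = e^(2*pi*i/14), all 14 of the 14th roots of unity w^0 = 1, w, ..., w^(13) sum to 0: 1 + w + ... + w^(13) = (1 - w^14)/(1 - w) = 0 since w^14 = 1, w ≠ 1.
Removing the root 1: w + w^2 + ... + w^(13) = 0 - 1 = -1

Sum = -1


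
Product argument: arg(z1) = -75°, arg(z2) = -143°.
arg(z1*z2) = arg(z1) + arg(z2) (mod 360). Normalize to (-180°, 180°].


arg(z1*z2) = -75° - 143° = -218°
Normalized to (-180°, 180°]: 142°

142°


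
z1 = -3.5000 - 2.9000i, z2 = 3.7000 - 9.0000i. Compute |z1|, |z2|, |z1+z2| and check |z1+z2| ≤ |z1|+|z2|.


|z1| = sqrt((-3.5)^2 + (-2.9)^2) = sqrt(20.66) = 4.5453
|z2| = sqrt(3.7^2 + (-9)^2) = sqrt(94.69) = 9.7309
z1+z2 = 0.2000 - 11.9000i
|z1+z2| = sqrt(141.65) = 11.9017
|z1|+|z2| = 4.5453 + 9.7309 = 14.2762

|z1+z2| = 11.9017 ≤ |z1|+|z2| = 14.2762 (verified)


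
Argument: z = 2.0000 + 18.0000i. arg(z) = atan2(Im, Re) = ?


Re = 2, Im = 18
arg = atan2(18, 2) = 83.6598 degrees

arg(z) = 83.6598 degrees


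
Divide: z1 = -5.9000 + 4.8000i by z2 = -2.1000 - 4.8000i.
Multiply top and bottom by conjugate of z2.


Conjugate of z2 = -2.1000 + 4.8000i
Numerator: (-5.9000 + 4.8000i)(-2.1000 + 4.8000i) = -10.6500 - 38.4000i
Denominator: (-2.1)^2 + (-4.8)^2 = 27.45
Result = (-10.6500 - 38.4000i)/27.45

-0.3880 - 1.3989i


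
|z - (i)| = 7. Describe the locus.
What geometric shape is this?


|z - z0| = r is a circle with center z0 and radius r.
Center = (0, 1), radius = 7

Circle with center (0, 1) and radius 7


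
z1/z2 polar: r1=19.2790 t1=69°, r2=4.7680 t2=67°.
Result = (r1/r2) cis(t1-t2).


r = 19.2790 / 4.7680 = 4.0434
theta = 69° - 67° = 2° = 2° (mod 360)

4.0434 cis(2°)


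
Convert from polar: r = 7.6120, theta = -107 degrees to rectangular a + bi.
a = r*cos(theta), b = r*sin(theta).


a = 7.6120*cos(-107°) = 7.6120*(-0.29237) = -2.2255
b = 7.6120*sin(-107°) = 7.6120*(-0.9563) = -7.2794

-2.2255 - 7.2794i


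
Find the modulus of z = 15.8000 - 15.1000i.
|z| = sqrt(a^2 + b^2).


|z| = sqrt(15.8^2 + (-15.1)^2) = sqrt(249.64 + 228.01) = sqrt(477.65) = 21.8552

|z| = 21.8552


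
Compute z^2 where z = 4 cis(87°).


r^2 = 4^2 = 16
n*theta = 2*87° = 174° = 174° (mod 360)
a = 16*cos(174°) = -15.9124
b = 16*sin(174°) = 1.6725

16 cis(174°) = -15.9124 + 1.6725i


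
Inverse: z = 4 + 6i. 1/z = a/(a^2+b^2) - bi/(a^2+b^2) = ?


|z|^2 = 16+36 = 52
1/z = (4 - 6i)/52

1/z = 0.0769 - 0.1154i


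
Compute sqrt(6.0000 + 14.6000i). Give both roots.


|z| = sqrt(36+213.16) = 15.7848
sqrt((|z|+a)/2) = sqrt((15.7848+6)/2) = sqrt(10.8924) = 3.3004
sqrt((|z|-a)/2) = sqrt((15.7848-6)/2) = sqrt(4.8924) = 2.2119

±(3.3004 + 2.2119i) i.e. 3.3004 + 2.2119i and -3.3004 - 2.2119i


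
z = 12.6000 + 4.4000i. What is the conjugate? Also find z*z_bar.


z_bar = 12.6000 - 4.4000i
z*z_bar = 12.6^2 + 4.4^2 = 158.76 + 19.36 = 178.12

z_bar = 12.6000 - 4.4000i, z*z_bar = 178.12


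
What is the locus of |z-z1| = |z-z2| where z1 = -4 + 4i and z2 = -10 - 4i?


Equal distances means the locus is the perpendicular bisector of z1 and z2.
Midpoint = ((-4+(-10))/2, (4+(-4))/2) = (-7.0000, 0)

Perpendicular bisector through (-7.0000, 0)


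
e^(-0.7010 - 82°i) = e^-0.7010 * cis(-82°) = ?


e^-0.7010 = 0.4961
cos(-82°) = 0.13917
sin(-82°) = -0.9903
Real = 0.4961*0.13917 = 0.0690
Imag = 0.4961*(-0.9903) = -0.4913

0.0690 - 0.4913i
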